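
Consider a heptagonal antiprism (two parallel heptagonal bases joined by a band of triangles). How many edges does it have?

28

An antiprism on an n-gon has two n-gon caps and 2n triangles: V = 2·7 = 14, E = 4·7 = 28, F = 2·7 + 2 = 16.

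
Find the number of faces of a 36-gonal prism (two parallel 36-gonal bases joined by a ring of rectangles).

A prism on an n-gon has two n-gon bases and n rectangular sides: V = 2·36 = 72, E = 3·36 = 108, F = 36 + 2 = 38.
Check: V − E + F = 72 − 108 + 38 = 2.

38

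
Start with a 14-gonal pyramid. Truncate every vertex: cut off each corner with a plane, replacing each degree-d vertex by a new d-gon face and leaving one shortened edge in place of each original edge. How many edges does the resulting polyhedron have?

The base solid has V = 15, E = 28, F = 15.
Truncation replaces each original edge-end by a new vertex, so V′ = 2E = 56.
Each original edge survives, and each old vertex of degree d contributes d new edges; summing degrees gives Σd = 2E, so E′ = E + 2E = 3E = 84.
Each original face survives and each original vertex becomes one new face: F′ = F + V = 30.

84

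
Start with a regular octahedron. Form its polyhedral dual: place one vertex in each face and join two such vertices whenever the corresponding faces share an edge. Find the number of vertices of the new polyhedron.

8

The base solid has V = 6, E = 12, F = 8.
The dual swaps V and F and preserves E: V′ = F = 8, E′ = E = 12, F′ = V = 6.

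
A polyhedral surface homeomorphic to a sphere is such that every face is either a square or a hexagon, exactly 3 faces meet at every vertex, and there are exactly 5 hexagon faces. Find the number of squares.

Let x be the number of squares; then F = 5 + x.
Edge–face incidences: 2E = 6·5 + 4·x = 30 + 4x.
Every vertex has degree 3, so 3V = 2E.
Euler: V − E + F = 2 ⇒ (2E)/3 − E + (5 + x) = 2.
Multiply by 6: 2·(2E) − 3·(2E) + 6·(5 + x) = 12, i.e. 30 + 6x − (30 + 4x) = 12.
Collecting terms: 2x = 12, so x = 6.
Then 2E = 30 + 4·6 = 54, so E = 27, V = 2E/3 = 18, F = 5 + 6 = 11.

6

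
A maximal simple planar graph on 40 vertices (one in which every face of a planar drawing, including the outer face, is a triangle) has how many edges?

114

In a plane triangulation 3F = 2E and V − E + F = 2, so E = 3V − 6 = 3·40 − 6 = 114.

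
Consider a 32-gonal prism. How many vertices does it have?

A prism on an n-gon has two n-gon bases and n rectangular sides: V = 2·32 = 64, E = 3·32 = 96, F = 32 + 2 = 34.

64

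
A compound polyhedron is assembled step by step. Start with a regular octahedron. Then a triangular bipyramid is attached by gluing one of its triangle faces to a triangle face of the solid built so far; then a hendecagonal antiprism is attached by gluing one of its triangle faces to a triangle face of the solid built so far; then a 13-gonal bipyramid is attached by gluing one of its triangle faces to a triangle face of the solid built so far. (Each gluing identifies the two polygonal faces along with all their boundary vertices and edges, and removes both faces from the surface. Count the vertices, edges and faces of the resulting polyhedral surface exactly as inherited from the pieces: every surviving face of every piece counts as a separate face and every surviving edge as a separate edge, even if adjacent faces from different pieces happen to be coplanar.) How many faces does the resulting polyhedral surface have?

58

A regular octahedron: V=6, E=12, F=8.
Attach a triangular bipyramid (V=5, E=9, F=6) along a 3-gon: merge 3 vertices and 3 edges, delete both glued faces → V=8, E=18, F=12.
Attach a hendecagonal antiprism (V=22, E=44, F=24) along a 3-gon: merge 3 vertices and 3 edges, delete both glued faces → V=27, E=59, F=34.
Attach a 13-gonal bipyramid (V=15, E=39, F=26) along a 3-gon: merge 3 vertices and 3 edges, delete both glued faces → V=39, E=95, F=58.
Check: V − E + F = 39 − 95 + 58 = 2.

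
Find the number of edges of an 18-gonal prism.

54

A prism on an n-gon has two n-gon bases and n rectangular sides: V = 2·18 = 36, E = 3·18 = 54, F = 18 + 2 = 20.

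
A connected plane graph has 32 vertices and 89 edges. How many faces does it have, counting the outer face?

Euler's formula for a connected plane graph: V − E + F = 2, so F = 2 − 32 + 89 = 59.

59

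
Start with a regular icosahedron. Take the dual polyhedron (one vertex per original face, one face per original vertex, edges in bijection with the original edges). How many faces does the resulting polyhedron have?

The base solid has V = 12, E = 30, F = 20.
The dual swaps V and F and preserves E: V′ = F = 20, E′ = E = 30, F′ = V = 12.

12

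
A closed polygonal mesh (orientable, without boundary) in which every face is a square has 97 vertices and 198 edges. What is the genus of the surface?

Every face is a square and each edge borders two faces, so 4F = 2·198, giving F = 99.
χ = V − E + F = 97 − 198 + 99 = -2.
For a closed orientable surface χ = 2 − 2g, so g = (2 − (-2))/2 = 2.

2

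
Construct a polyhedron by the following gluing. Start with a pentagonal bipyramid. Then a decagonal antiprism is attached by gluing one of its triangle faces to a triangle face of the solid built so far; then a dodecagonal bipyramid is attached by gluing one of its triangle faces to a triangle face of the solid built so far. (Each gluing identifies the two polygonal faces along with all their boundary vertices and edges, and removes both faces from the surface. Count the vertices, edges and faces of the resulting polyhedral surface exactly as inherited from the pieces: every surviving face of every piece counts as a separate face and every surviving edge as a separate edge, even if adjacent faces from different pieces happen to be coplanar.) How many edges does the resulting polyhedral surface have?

85

A pentagonal bipyramid: V=7, E=15, F=10.
Attach a decagonal antiprism (V=20, E=40, F=22) along a 3-gon: merge 3 vertices and 3 edges, delete both glued faces → V=24, E=52, F=30.
Attach a dodecagonal bipyramid (V=14, E=36, F=24) along a 3-gon: merge 3 vertices and 3 edges, delete both glued faces → V=35, E=85, F=52.
Check: V − E + F = 35 − 85 + 52 = 2.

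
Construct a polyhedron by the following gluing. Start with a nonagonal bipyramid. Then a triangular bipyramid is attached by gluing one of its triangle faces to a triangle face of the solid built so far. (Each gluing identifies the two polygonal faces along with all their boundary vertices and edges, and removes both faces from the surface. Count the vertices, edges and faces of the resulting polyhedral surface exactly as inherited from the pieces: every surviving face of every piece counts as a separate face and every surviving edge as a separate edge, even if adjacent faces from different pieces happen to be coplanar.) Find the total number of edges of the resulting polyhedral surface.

A nonagonal bipyramid: V=11, E=27, F=18.
Attach a triangular bipyramid (V=5, E=9, F=6) along a 3-gon: merge 3 vertices and 3 edges, delete both glued faces → V=13, E=33, F=22.
Check: V − E + F = 13 − 33 + 22 = 2.

33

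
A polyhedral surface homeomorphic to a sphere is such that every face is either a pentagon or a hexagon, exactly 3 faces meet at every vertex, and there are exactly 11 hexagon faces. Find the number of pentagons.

Let x be the number of pentagons; then F = 11 + x.
Edge–face incidences: 2E = 6·11 + 5·x = 66 + 5x.
Every vertex has degree 3, so 3V = 2E.
Euler: V − E + F = 2 ⇒ (2E)/3 − E + (11 + x) = 2.
Multiply by 6: 2·(2E) − 3·(2E) + 6·(11 + x) = 12, i.e. 66 + 6x − (66 + 5x) = 12.
Collecting terms: x = 12.
Then 2E = 66 + 5·12 = 126, so E = 63, V = 2E/3 = 42, F = 11 + 12 = 23.

12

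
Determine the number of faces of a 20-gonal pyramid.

A pyramid on an n-gon base has one n-gon and n triangles: V = 20 + 1 = 21, E = 2·20 = 40, F = 20 + 1 = 21.
Check: V − E + F = 21 − 40 + 21 = 2.

21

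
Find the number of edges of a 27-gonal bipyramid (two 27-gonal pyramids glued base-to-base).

A bipyramid over an n-gon has 2n triangular faces and n + 2 vertices: V = 27 + 2 = 29, E = 3·27 = 81, F = 2·27 = 54.

81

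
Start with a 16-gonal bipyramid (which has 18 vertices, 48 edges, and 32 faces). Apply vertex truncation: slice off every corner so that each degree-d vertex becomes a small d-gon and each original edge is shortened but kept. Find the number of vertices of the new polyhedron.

96

Truncation replaces each original edge-end by a new vertex, so V′ = 2E = 96.
Each original edge survives, and each old vertex of degree d contributes d new edges; summing degrees gives Σd = 2E, so E′ = E + 2E = 3E = 144.
Each original face survives and each original vertex becomes one new face: F′ = F + V = 50.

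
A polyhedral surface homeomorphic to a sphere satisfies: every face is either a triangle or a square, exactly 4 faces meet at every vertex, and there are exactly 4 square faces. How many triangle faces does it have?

Let x be the number of triangles; then F = 4 + x.
Edge–face incidences: 2E = 4·4 + 3·x = 16 + 3x.
Every vertex has degree 4, so 4V = 2E.
Euler: V − E + F = 2 ⇒ (2E)/4 − E + (4 + x) = 2.
Multiply by 8: 2·(2E) − 4·(2E) + 8·(4 + x) = 16, i.e. 32 + 8x − 2·(16 + 3x) = 16.
Collecting terms: 2x = 16, so x = 8.
Then 2E = 16 + 3·8 = 40, so E = 20, V = 2E/4 = 10, F = 4 + 8 = 12.

8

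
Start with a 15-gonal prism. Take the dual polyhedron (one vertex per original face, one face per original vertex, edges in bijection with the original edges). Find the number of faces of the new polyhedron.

The base solid has V = 30, E = 45, F = 17.
The dual swaps V and F and preserves E: V′ = F = 17, E′ = E = 45, F′ = V = 30.

30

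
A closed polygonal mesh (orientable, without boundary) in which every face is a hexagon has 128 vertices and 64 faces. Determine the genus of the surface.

Every face is a hexagon, so 2E = 6·64 = 384, giving E = 192.
χ = V − E + F = 128 − 192 + 64 = 0.
For a closed orientable surface χ = 2 − 2g, so g = (2 − (0))/2 = 1.

1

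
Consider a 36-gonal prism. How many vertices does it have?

72

A prism on an n-gon has two n-gon bases and n rectangular sides: V = 2·36 = 72, E = 3·36 = 108, F = 36 + 2 = 38.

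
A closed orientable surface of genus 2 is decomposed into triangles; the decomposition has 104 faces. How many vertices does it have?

χ = 2 − 2·2 = -2, and every face is a triangle so 3F = 2E.
E = 3·104/2 = 156. Then V = -2 + E − F = -2 + 156 − 104 = 50.

50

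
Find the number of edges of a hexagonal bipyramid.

18

A bipyramid over an n-gon has 2n triangular faces and n + 2 vertices: V = 6 + 2 = 8, E = 3·6 = 18, F = 2·6 = 12.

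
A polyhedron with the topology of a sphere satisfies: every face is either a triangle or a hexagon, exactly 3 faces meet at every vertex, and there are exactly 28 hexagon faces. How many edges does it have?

Let x be the number of triangles; then F = 28 + x.
Edge–face incidences: 2E = 6·28 + 3·x = 168 + 3x.
Every vertex has degree 3, so 3V = 2E.
Euler: V − E + F = 2 ⇒ (2E)/3 − E + (28 + x) = 2.
Multiply by 6: 2·(2E) − 3·(2E) + 6·(28 + x) = 12, i.e. 168 + 6x − (168 + 3x) = 12.
Collecting terms: 3x = 12, so x = 4.
Then 2E = 168 + 3·4 = 180, so E = 90, V = 2E/3 = 60, F = 28 + 4 = 32.

90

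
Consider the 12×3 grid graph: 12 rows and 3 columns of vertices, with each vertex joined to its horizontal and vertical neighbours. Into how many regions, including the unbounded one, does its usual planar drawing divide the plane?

23

The grid has V = 12·3 = 36 vertices and E = 12·2 + 3·11 = 57 edges.
F = 2 − V + E = 2 − 36 + 57 = 23.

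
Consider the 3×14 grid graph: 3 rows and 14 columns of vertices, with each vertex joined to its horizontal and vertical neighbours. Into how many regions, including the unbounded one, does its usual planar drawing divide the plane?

The grid has V = 3·14 = 42 vertices and E = 3·13 + 14·2 = 67 edges.
F = 2 − V + E = 2 − 42 + 67 = 27.

27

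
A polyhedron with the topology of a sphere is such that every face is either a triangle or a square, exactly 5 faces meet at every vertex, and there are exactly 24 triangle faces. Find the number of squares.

2

Let x be the number of squares; then F = 24 + x.
Edge–face incidences: 2E = 3·24 + 4·x = 72 + 4x.
Every vertex has degree 5, so 5V = 2E.
Euler: V − E + F = 2 ⇒ (2E)/5 − E + (24 + x) = 2.
Multiply by 10: 2·(2E) − 5·(2E) + 10·(24 + x) = 20, i.e. 240 + 10x − 3·(72 + 4x) = 20.
Collecting terms: −2x + 24 = 20, so −2x = −4, so x = 2.
Then 2E = 72 + 4·2 = 80, so E = 40, V = 2E/5 = 16, F = 24 + 2 = 26.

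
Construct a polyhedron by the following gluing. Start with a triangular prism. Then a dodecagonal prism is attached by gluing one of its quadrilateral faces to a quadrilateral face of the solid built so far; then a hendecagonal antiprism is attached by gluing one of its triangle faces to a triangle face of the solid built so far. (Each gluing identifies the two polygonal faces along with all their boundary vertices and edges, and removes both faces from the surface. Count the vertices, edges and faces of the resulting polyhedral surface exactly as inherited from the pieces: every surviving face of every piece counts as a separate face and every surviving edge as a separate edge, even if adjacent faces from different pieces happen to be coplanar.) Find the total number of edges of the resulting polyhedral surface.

A triangular prism: V=6, E=9, F=5.
Attach a dodecagonal prism (V=24, E=36, F=14) along a 4-gon: merge 4 vertices and 4 edges, delete both glued faces → V=26, E=41, F=17.
Attach a hendecagonal antiprism (V=22, E=44, F=24) along a 3-gon: merge 3 vertices and 3 edges, delete both glued faces → V=45, E=82, F=39.
Check: V − E + F = 45 − 82 + 39 = 2.

82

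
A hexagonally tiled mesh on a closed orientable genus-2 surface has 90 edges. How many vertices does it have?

58

χ = 2 − 2·2 = -2, and every face is a hexagon so 6F = 2E.
F = 2E/6 = 30. Then V = -2 + E − F = -2 + 90 − 30 = 58.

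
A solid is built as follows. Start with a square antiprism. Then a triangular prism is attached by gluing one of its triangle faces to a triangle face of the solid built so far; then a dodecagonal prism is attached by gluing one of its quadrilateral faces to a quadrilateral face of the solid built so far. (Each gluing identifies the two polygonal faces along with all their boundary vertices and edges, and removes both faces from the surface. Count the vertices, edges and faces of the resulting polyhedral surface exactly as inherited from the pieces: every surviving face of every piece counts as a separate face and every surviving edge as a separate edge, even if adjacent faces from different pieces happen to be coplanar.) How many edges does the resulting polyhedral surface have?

54

A square antiprism: V=8, E=16, F=10.
Attach a triangular prism (V=6, E=9, F=5) along a 3-gon: merge 3 vertices and 3 edges, delete both glued faces → V=11, E=22, F=13.
Attach a dodecagonal prism (V=24, E=36, F=14) along a 4-gon: merge 4 vertices and 4 edges, delete both glued faces → V=31, E=54, F=25.
Check: V − E + F = 31 − 54 + 25 = 2.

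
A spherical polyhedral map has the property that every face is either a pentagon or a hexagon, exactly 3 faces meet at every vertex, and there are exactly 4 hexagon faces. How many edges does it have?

Let x be the number of pentagons; then F = 4 + x.
Edge–face incidences: 2E = 6·4 + 5·x = 24 + 5x.
Every vertex has degree 3, so 3V = 2E.
Euler: V − E + F = 2 ⇒ (2E)/3 − E + (4 + x) = 2.
Multiply by 6: 2·(2E) − 3·(2E) + 6·(4 + x) = 12, i.e. 24 + 6x − (24 + 5x) = 12.
Collecting terms: x = 12.
Then 2E = 24 + 5·12 = 84, so E = 42, V = 2E/3 = 28, F = 4 + 12 = 16.

42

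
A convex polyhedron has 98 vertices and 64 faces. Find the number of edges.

160

Here V − E + F = 2.
E = V + F − (2) = 98 + 64 − (2) = 160.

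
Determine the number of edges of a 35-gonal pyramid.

A pyramid on an n-gon base has one n-gon and n triangles: V = 35 + 1 = 36, E = 2·35 = 70, F = 35 + 1 = 36.
Check: V − E + F = 36 − 70 + 36 = 2.

70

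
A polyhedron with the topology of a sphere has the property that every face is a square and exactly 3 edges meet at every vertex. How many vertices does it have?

8

Each face has 4 edges and each edge borders two faces, so 2E = 4F.
Each vertex has degree 3, so 3V = 2E and hence V = 4F/3.
Euler: V − E + F = 2 ⇒ (4F/3) − (4F/2) + F = 2.
Multiply by 6: (8 − 12 + 6)F = 12, i.e. 2F = 12.
So F = 6, E = 4·6/2 = 12, V = 4·6/3 = 8.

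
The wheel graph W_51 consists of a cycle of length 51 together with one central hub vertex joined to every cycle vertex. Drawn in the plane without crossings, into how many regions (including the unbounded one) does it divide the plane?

52

W_51 has V = 51 + 1 = 52 vertices and E = 2·51 = 102 edges.
By Euler's formula F = 2 − V + E = 2 − 52 + 102 = 52.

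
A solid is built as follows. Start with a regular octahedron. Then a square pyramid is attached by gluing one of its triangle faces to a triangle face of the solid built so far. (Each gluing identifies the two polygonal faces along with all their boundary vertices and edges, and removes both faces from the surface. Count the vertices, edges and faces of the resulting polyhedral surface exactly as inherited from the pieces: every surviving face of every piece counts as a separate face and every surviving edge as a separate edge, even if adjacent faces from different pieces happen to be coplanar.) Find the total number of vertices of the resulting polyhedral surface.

A regular octahedron: V=6, E=12, F=8.
Attach a square pyramid (V=5, E=8, F=5) along a 3-gon: merge 3 vertices and 3 edges, delete both glued faces → V=8, E=17, F=11.
Check: V − E + F = 8 − 17 + 11 = 2.

8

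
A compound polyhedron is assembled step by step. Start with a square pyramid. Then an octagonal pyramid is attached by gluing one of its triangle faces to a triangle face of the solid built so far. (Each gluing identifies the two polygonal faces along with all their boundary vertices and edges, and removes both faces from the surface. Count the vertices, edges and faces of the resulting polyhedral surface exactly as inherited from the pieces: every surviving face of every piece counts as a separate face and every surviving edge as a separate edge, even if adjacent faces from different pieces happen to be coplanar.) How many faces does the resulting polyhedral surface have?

A square pyramid: V=5, E=8, F=5.
Attach an octagonal pyramid (V=9, E=16, F=9) along a 3-gon: merge 3 vertices and 3 edges, delete both glued faces → V=11, E=21, F=12.
Check: V − E + F = 11 − 21 + 12 = 2.

12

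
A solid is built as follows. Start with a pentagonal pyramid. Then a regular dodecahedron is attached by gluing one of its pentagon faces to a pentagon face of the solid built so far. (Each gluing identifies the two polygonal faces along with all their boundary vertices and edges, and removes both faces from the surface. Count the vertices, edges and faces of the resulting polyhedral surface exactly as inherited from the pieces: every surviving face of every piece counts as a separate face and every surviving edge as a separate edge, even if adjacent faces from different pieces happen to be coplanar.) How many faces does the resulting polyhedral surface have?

A pentagonal pyramid: V=6, E=10, F=6.
Attach a regular dodecahedron (V=20, E=30, F=12) along a 5-gon: merge 5 vertices and 5 edges, delete both glued faces → V=21, E=35, F=16.
Check: V − E + F = 21 − 35 + 16 = 2.

16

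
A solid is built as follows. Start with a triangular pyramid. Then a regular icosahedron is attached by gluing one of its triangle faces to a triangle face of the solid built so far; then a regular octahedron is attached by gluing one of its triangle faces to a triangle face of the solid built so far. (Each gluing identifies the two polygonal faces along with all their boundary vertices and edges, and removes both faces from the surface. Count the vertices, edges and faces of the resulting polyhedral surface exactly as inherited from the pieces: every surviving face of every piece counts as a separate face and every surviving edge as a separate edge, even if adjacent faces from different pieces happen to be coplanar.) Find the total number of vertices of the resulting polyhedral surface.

16

A triangular pyramid: V=4, E=6, F=4.
Attach a regular icosahedron (V=12, E=30, F=20) along a 3-gon: merge 3 vertices and 3 edges, delete both glued faces → V=13, E=33, F=22.
Attach a regular octahedron (V=6, E=12, F=8) along a 3-gon: merge 3 vertices and 3 edges, delete both glued faces → V=16, E=42, F=28.
Check: V − E + F = 16 − 42 + 28 = 2.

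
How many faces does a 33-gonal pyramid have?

34

A pyramid on an n-gon base has one n-gon and n triangles: V = 33 + 1 = 34, E = 2·33 = 66, F = 33 + 1 = 34.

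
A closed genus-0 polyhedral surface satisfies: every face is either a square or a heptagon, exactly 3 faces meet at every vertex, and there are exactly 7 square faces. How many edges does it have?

21

Let x be the number of heptagons; then F = 7 + x.
Edge–face incidences: 2E = 4·7 + 7·x = 28 + 7x.
Every vertex has degree 3, so 3V = 2E.
Euler: V − E + F = 2 ⇒ (2E)/3 − E + (7 + x) = 2.
Multiply by 6: 2·(2E) − 3·(2E) + 6·(7 + x) = 12, i.e. 42 + 6x − (28 + 7x) = 12.
Collecting terms: −x + 14 = 12, so −x = −2, so x = 2.
Then 2E = 28 + 7·2 = 42, so E = 21, V = 2E/3 = 14, F = 7 + 2 = 9.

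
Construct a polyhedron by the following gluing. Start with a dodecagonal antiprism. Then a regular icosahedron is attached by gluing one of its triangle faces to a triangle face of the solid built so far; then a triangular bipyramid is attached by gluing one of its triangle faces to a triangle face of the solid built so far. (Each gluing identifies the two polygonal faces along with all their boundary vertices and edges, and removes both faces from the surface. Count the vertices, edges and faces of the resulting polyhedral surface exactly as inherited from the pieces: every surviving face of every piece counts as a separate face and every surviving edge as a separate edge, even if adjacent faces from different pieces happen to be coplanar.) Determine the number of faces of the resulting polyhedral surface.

48

A dodecagonal antiprism: V=24, E=48, F=26.
Attach a regular icosahedron (V=12, E=30, F=20) along a 3-gon: merge 3 vertices and 3 edges, delete both glued faces → V=33, E=75, F=44.
Attach a triangular bipyramid (V=5, E=9, F=6) along a 3-gon: merge 3 vertices and 3 edges, delete both glued faces → V=35, E=81, F=48.
Check: V − E + F = 35 − 81 + 48 = 2.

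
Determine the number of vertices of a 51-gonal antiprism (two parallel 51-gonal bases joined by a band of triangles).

An antiprism on an n-gon has two n-gon caps and 2n triangles: V = 2·51 = 102, E = 4·51 = 204, F = 2·51 + 2 = 104.
Check: V − E + F = 102 − 204 + 104 = 2.

102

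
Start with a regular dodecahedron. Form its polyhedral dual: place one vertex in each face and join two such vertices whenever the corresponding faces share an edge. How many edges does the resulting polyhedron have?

The base solid has V = 20, E = 30, F = 12.
The dual swaps V and F and preserves E: V′ = F = 12, E′ = E = 30, F′ = V = 20.

30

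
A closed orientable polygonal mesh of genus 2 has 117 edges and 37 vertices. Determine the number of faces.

78

For a closed orientable surface of genus 2, χ = 2 − 2·2 = -2.
F = -2 − V + E = -2 − 37 + 117 = 78.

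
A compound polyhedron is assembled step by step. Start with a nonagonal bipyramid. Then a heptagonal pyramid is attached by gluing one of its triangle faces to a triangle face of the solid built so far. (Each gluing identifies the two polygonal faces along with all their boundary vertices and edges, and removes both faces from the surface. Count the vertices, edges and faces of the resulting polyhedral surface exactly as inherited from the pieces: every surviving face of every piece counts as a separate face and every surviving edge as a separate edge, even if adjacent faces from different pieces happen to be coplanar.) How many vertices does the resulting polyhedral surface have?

16

A nonagonal bipyramid: V=11, E=27, F=18.
Attach a heptagonal pyramid (V=8, E=14, F=8) along a 3-gon: merge 3 vertices and 3 edges, delete both glued faces → V=16, E=38, F=24.
Check: V − E + F = 16 − 38 + 24 = 2.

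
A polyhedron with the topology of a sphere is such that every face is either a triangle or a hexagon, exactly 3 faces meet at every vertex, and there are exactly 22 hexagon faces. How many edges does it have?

72

Let x be the number of triangles; then F = 22 + x.
Edge–face incidences: 2E = 6·22 + 3·x = 132 + 3x.
Every vertex has degree 3, so 3V = 2E.
Euler: V − E + F = 2 ⇒ (2E)/3 − E + (22 + x) = 2.
Multiply by 6: 2·(2E) − 3·(2E) + 6·(22 + x) = 12, i.e. 132 + 6x − (132 + 3x) = 12.
Collecting terms: 3x = 12, so x = 4.
Then 2E = 132 + 3·4 = 144, so E = 72, V = 2E/3 = 48, F = 22 + 4 = 26.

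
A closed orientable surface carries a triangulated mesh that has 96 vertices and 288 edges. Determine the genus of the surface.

Every face is a triangle and each edge borders two faces, so 3F = 2·288, giving F = 192.
χ = V − E + F = 96 − 288 + 192 = 0.
For a closed orientable surface χ = 2 − 2g, so g = (2 − (0))/2 = 1.

1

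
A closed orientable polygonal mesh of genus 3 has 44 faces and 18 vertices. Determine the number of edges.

66

For a closed orientable surface of genus 3, χ = 2 − 2·3 = -4.
E = V + F − (-4) = 18 + 44 − (-4) = 66.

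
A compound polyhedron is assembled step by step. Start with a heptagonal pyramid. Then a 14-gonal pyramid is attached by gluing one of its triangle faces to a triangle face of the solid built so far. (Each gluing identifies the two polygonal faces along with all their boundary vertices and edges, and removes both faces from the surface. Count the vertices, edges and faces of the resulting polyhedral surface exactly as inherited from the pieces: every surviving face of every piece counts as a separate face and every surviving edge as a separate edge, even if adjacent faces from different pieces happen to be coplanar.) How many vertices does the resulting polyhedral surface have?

A heptagonal pyramid: V=8, E=14, F=8.
Attach a 14-gonal pyramid (V=15, E=28, F=15) along a 3-gon: merge 3 vertices and 3 edges, delete both glued faces → V=20, E=39, F=21.
Check: V − E + F = 20 − 39 + 21 = 2.

20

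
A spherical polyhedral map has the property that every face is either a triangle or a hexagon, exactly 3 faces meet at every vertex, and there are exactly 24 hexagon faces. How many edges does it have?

Let x be the number of triangles; then F = 24 + x.
Edge–face incidences: 2E = 6·24 + 3·x = 144 + 3x.
Every vertex has degree 3, so 3V = 2E.
Euler: V − E + F = 2 ⇒ (2E)/3 − E + (24 + x) = 2.
Multiply by 6: 2·(2E) − 3·(2E) + 6·(24 + x) = 12, i.e. 144 + 6x − (144 + 3x) = 12.
Collecting terms: 3x = 12, so x = 4.
Then 2E = 144 + 3·4 = 156, so E = 78, V = 2E/3 = 52, F = 24 + 4 = 28.

78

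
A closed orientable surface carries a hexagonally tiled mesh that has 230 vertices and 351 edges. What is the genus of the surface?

Every face is a hexagon and each edge borders two faces, so 6F = 2·351, giving F = 117.
χ = V − E + F = 230 − 351 + 117 = -4.
For a closed orientable surface χ = 2 − 2g, so g = (2 − (-4))/2 = 3.

3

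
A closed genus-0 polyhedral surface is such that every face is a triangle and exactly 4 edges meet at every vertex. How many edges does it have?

12

Each face has 3 edges and each edge borders two faces, so 2E = 3F.
Each vertex has degree 4, so 4V = 2E and hence V = 3F/4.
Euler: V − E + F = 2 ⇒ (3F/4) − (3F/2) + F = 2.
Multiply by 8: (6 − 12 + 8)F = 16, i.e. 2F = 16.
So F = 8, E = 3·8/2 = 12, V = 3·8/4 = 6.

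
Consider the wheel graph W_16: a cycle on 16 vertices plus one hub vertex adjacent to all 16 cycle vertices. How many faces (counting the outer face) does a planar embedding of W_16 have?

17

W_16 has V = 16 + 1 = 17 vertices and E = 2·16 = 32 edges.
By Euler's formula F = 2 − V + E = 2 − 17 + 32 = 17.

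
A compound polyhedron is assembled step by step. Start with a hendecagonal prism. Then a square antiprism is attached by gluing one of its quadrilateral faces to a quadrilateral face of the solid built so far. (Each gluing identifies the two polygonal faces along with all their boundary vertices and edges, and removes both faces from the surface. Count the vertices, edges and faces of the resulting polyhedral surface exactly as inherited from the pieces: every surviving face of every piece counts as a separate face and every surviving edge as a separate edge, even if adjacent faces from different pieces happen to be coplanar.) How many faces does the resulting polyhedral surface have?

A hendecagonal prism: V=22, E=33, F=13.
Attach a square antiprism (V=8, E=16, F=10) along a 4-gon: merge 4 vertices and 4 edges, delete both glued faces → V=26, E=45, F=21.
Check: V − E + F = 26 − 45 + 21 = 2.

21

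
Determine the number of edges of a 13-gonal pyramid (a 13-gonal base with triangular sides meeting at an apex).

26

A pyramid on an n-gon base has one n-gon and n triangles: V = 13 + 1 = 14, E = 2·13 = 26, F = 13 + 1 = 14.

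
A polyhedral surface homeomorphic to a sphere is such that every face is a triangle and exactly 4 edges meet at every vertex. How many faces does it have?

8

Each face has 3 edges and each edge borders two faces, so 2E = 3F.
Each vertex has degree 4, so 4V = 2E and hence V = 3F/4.
Euler: V − E + F = 2 ⇒ (3F/4) − (3F/2) + F = 2.
Multiply by 8: (6 − 12 + 8)F = 16, i.e. 2F = 16.
So F = 8, E = 3·8/2 = 12, V = 3·8/4 = 6.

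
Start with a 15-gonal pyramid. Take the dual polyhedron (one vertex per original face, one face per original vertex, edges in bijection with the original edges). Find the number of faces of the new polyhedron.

16

The base solid has V = 16, E = 30, F = 16.
The dual swaps V and F and preserves E: V′ = F = 16, E′ = E = 30, F′ = V = 16.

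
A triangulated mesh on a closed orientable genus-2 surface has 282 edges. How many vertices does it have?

χ = 2 − 2·2 = -2, and every face is a triangle so 3F = 2E.
F = 2E/3 = 188. Then V = -2 + E − F = -2 + 282 − 188 = 92.

92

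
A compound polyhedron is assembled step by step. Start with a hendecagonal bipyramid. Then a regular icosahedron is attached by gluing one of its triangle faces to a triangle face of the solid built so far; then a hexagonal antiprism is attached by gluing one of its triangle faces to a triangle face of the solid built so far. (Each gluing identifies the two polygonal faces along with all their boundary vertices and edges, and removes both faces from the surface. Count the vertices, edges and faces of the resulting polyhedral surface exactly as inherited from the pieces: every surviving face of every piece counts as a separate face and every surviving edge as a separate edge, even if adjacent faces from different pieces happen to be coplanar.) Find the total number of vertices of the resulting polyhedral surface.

31

A hendecagonal bipyramid: V=13, E=33, F=22.
Attach a regular icosahedron (V=12, E=30, F=20) along a 3-gon: merge 3 vertices and 3 edges, delete both glued faces → V=22, E=60, F=40.
Attach a hexagonal antiprism (V=12, E=24, F=14) along a 3-gon: merge 3 vertices and 3 edges, delete both glued faces → V=31, E=81, F=52.
Check: V − E + F = 31 − 81 + 52 = 2.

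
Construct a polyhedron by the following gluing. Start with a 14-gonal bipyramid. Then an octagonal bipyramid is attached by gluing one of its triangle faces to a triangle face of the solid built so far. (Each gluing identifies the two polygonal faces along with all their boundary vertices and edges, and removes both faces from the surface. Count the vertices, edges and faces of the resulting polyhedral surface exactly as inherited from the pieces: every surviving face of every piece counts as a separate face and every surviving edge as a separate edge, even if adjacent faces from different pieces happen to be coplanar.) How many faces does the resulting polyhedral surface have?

42

A 14-gonal bipyramid: V=16, E=42, F=28.
Attach an octagonal bipyramid (V=10, E=24, F=16) along a 3-gon: merge 3 vertices and 3 edges, delete both glued faces → V=23, E=63, F=42.
Check: V − E + F = 23 − 63 + 42 = 2.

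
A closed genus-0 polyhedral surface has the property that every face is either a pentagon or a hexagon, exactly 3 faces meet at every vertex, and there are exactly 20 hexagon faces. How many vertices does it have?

Let x be the number of pentagons; then F = 20 + x.
Edge–face incidences: 2E = 6·20 + 5·x = 120 + 5x.
Every vertex has degree 3, so 3V = 2E.
Euler: V − E + F = 2 ⇒ (2E)/3 − E + (20 + x) = 2.
Multiply by 6: 2·(2E) − 3·(2E) + 6·(20 + x) = 12, i.e. 120 + 6x − (120 + 5x) = 12.
Collecting terms: x = 12.
Then 2E = 120 + 5·12 = 180, so E = 90, V = 2E/3 = 60, F = 20 + 12 = 32.

60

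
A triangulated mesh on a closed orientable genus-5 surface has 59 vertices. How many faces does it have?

134

χ = 2 − 2·5 = -8, and every face is a triangle so 3F = 2E.
V − E + F = -8 with E = 3F/2 gives 59 − (3/2 − 1)·F = -8, so F = 134 and E = 201.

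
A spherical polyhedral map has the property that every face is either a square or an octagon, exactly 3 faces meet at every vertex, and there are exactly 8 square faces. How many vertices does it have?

Let x be the number of octagons; then F = 8 + x.
Edge–face incidences: 2E = 4·8 + 8·x = 32 + 8x.
Every vertex has degree 3, so 3V = 2E.
Euler: V − E + F = 2 ⇒ (2E)/3 − E + (8 + x) = 2.
Multiply by 6: 2·(2E) − 3·(2E) + 6·(8 + x) = 12, i.e. 48 + 6x − (32 + 8x) = 12.
Collecting terms: −2x + 16 = 12, so −2x = −4, so x = 2.
Then 2E = 32 + 8·2 = 48, so E = 24, V = 2E/3 = 16, F = 8 + 2 = 10.

16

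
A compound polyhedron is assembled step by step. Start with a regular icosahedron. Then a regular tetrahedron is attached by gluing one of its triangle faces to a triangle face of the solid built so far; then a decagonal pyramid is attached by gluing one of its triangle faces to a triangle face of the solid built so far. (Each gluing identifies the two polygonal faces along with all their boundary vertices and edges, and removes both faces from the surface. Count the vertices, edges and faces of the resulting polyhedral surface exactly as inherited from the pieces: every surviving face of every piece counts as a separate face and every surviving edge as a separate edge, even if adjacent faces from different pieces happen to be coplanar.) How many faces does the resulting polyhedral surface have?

31

A regular icosahedron: V=12, E=30, F=20.
Attach a regular tetrahedron (V=4, E=6, F=4) along a 3-gon: merge 3 vertices and 3 edges, delete both glued faces → V=13, E=33, F=22.
Attach a decagonal pyramid (V=11, E=20, F=11) along a 3-gon: merge 3 vertices and 3 edges, delete both glued faces → V=21, E=50, F=31.
Check: V − E + F = 21 − 50 + 31 = 2.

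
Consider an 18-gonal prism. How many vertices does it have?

36

A prism on an n-gon has two n-gon bases and n rectangular sides: V = 2·18 = 36, E = 3·18 = 54, F = 18 + 2 = 20.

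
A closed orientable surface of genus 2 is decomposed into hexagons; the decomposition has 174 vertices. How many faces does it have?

χ = 2 − 2·2 = -2, and every face is a hexagon so 6F = 2E.
V − E + F = -2 with E = 6F/2 gives 174 − (6/2 − 1)·F = -2, so F = 88 and E = 264.

88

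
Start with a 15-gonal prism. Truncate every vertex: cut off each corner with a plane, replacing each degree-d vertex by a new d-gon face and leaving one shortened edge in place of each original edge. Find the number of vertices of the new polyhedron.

The base solid has V = 30, E = 45, F = 17.
Truncation replaces each original edge-end by a new vertex, so V′ = 2E = 90.
Each original edge survives, and each old vertex of degree d contributes d new edges; summing degrees gives Σd = 2E, so E′ = E + 2E = 3E = 135.
Each original face survives and each original vertex becomes one new face: F′ = F + V = 47.

90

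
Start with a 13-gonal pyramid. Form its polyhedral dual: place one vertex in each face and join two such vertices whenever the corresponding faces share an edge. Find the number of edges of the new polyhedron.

The base solid has V = 14, E = 26, F = 14.
The dual swaps V and F and preserves E: V′ = F = 14, E′ = E = 26, F′ = V = 14.

26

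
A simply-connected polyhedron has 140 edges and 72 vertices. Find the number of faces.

Here V − E + F = 2.
F = 2 − V + E = 2 − 72 + 140 = 70.

70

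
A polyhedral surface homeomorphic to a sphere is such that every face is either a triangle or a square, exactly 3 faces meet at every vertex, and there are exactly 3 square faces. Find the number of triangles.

Let x be the number of triangles; then F = 3 + x.
Edge–face incidences: 2E = 4·3 + 3·x = 12 + 3x.
Every vertex has degree 3, so 3V = 2E.
Euler: V − E + F = 2 ⇒ (2E)/3 − E + (3 + x) = 2.
Multiply by 6: 2·(2E) − 3·(2E) + 6·(3 + x) = 12, i.e. 18 + 6x − (12 + 3x) = 12.
Collecting terms: 3x + 6 = 12, so 3x = 6, so x = 2.
Then 2E = 12 + 3·2 = 18, so E = 9, V = 2E/3 = 6, F = 3 + 2 = 5.

2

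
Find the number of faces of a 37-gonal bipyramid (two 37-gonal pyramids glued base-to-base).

A bipyramid over an n-gon has 2n triangular faces and n + 2 vertices: V = 37 + 2 = 39, E = 3·37 = 111, F = 2·37 = 74.

74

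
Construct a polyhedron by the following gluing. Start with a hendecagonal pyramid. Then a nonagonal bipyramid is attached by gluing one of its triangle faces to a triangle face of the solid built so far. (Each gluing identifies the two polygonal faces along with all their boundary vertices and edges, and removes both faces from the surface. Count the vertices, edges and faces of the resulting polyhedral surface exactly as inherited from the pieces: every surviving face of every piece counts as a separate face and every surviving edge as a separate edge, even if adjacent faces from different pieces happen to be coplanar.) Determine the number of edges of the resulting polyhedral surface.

A hendecagonal pyramid: V=12, E=22, F=12.
Attach a nonagonal bipyramid (V=11, E=27, F=18) along a 3-gon: merge 3 vertices and 3 edges, delete both glued faces → V=20, E=46, F=28.
Check: V − E + F = 20 − 46 + 28 = 2.

46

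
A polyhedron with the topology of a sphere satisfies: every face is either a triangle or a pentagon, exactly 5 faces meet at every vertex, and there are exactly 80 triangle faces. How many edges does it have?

Let x be the number of pentagons; then F = 80 + x.
Edge–face incidences: 2E = 3·80 + 5·x = 240 + 5x.
Every vertex has degree 5, so 5V = 2E.
Euler: V − E + F = 2 ⇒ (2E)/5 − E + (80 + x) = 2.
Multiply by 10: 2·(2E) − 5·(2E) + 10·(80 + x) = 20, i.e. 800 + 10x − 3·(240 + 5x) = 20.
Collecting terms: −5x + 80 = 20, so −5x = −60, so x = 12.
Then 2E = 240 + 5·12 = 300, so E = 150, V = 2E/5 = 60, F = 80 + 12 = 92.

150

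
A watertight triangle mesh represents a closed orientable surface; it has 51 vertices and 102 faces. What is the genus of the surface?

Every face is a triangle, so 2E = 3·102 = 306, giving E = 153.
χ = V − E + F = 51 − 153 + 102 = 0.
For a closed orientable surface χ = 2 − 2g, so g = (2 − (0))/2 = 1.

1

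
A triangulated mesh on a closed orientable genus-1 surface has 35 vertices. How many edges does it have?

χ = 2 − 2·1 = 0, and every face is a triangle so 3F = 2E.
V − E + F = 0 with E = 3F/2 gives 35 − (3/2 − 1)·F = 0, so F = 70 and E = 105.

105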